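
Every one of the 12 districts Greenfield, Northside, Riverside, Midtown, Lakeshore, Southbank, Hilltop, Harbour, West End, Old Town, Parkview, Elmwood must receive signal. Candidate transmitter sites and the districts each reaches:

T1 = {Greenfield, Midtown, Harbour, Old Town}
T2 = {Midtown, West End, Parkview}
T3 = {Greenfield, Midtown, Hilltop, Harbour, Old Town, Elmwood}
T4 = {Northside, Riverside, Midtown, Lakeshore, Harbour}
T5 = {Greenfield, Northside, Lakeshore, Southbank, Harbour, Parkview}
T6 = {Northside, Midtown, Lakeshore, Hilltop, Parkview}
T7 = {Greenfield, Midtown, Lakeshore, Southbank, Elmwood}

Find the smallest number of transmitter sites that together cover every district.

T2, T3, T4, T5 together cover {Greenfield, Northside, Riverside, Midtown, Lakeshore, Southbank, Hilltop, Harbour, West End, Old Town, Parkview, Elmwood} — every district.
No 3 of the 7 transmitter sites cover everything (all 35 triples fall short), so 4 is minimum.

4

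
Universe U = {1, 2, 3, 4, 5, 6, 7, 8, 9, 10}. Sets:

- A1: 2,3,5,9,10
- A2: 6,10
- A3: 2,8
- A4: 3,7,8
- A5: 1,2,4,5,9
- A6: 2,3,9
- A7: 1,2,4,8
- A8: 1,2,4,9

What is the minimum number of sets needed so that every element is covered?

A2, A4, A5 together cover {1, 2, 3, 4, 5, 6, 7, 8, 9, 10} — every element.
No 2 of the 8 sets cover everything (all 28 pairs fall short), so 3 is minimum.
Greedy (largest uncovered first) would take A1, A7, A2, A4 — 4 sets — but 3 suffice.

3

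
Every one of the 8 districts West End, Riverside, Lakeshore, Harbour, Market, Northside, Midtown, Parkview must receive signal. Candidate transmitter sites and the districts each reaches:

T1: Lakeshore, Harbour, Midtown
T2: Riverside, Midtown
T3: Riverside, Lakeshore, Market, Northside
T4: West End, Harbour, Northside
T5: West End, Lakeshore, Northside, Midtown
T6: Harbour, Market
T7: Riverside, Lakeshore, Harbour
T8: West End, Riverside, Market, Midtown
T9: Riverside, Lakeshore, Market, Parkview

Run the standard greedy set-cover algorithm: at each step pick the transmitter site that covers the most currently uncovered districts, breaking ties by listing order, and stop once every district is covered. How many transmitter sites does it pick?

Pick 1: T3 covers 4 new districts (Riverside, Lakeshore, Market, Northside).
Pick 2: T1 covers 2 new districts (Harbour, Midtown).
Pick 3: T4 covers 1 new districts (West End).
Pick 4: T9 covers 1 new districts (Parkview).
Greedy uses 4 transmitter sites. (The true minimum is 3.)

4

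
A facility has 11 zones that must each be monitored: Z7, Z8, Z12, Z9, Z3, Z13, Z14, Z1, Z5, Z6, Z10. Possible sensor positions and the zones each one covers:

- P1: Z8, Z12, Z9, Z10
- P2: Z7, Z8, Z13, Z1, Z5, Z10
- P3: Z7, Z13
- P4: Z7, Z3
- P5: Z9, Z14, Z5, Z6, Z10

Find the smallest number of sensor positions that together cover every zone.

P1, P2, P4, P5 together cover {Z7, Z8, Z12, Z9, Z3, Z13, Z14, Z1, Z5, Z6, Z10} — every zone.
No 3 of the 5 sensor positions cover everything (all 10 triples fall short), so 4 is minimum.

4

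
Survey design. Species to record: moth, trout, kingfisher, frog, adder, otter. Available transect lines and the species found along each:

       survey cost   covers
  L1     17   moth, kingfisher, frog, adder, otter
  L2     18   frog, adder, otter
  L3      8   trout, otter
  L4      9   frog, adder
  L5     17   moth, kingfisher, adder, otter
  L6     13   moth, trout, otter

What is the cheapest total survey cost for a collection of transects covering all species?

L1, L3 cover every species at survey cost 17 + 8 = 25.
Any cover uses at least 2 transects; among all covering selections none totals below 25.

25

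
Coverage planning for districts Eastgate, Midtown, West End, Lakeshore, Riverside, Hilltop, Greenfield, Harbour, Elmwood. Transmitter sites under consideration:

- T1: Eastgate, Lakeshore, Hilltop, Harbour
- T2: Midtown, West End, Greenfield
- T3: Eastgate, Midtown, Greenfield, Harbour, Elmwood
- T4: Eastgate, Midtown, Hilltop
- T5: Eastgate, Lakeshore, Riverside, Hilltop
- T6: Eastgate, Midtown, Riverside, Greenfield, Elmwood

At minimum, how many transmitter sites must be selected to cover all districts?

3

T1, T2, T6 together cover {Eastgate, Midtown, West End, Lakeshore, Riverside, Hilltop, Greenfield, Harbour, Elmwood} — every district.
No 2 of the 6 transmitter sites cover everything (all 15 pairs fall short), so 3 is minimum.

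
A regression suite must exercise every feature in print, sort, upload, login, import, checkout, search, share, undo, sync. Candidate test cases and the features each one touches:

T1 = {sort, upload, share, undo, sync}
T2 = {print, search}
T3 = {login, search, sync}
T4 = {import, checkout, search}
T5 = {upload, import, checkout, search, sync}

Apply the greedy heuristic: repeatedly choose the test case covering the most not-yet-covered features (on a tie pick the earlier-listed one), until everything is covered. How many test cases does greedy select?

4

Pick 1: T1 covers 5 new features (sort, upload, share, undo, sync).
Pick 2: T4 covers 3 new features (import, checkout, search).
Pick 3: T2 covers 1 new features (print).
Pick 4: T3 covers 1 new features (login).
Greedy uses 4 test cases.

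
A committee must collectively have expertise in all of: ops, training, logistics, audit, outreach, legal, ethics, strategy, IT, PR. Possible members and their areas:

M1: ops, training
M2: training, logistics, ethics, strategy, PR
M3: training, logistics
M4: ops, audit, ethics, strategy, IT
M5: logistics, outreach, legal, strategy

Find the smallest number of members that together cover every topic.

M2, M4, M5 together cover {ops, training, logistics, audit, outreach, legal, ethics, strategy, IT, PR} — every topic.
No 2 of the 5 members cover everything (all 10 pairs fall short), so 3 is minimum.

3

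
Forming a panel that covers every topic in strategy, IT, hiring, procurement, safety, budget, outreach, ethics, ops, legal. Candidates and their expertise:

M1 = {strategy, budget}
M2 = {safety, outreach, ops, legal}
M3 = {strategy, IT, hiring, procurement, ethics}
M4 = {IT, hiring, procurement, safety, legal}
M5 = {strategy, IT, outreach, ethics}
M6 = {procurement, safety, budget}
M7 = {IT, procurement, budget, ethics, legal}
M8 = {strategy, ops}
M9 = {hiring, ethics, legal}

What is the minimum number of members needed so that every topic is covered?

M1, M2, M3 together cover {strategy, IT, hiring, procurement, safety, budget, outreach, ethics, ops, legal} — every topic.
No 2 of the 9 members cover everything (all 36 pairs fall short), so 3 is minimum.

3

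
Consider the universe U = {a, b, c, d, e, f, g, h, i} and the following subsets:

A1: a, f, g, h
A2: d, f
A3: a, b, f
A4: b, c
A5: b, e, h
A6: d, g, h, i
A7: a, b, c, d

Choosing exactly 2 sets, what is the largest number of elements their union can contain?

Choosing A1, A7 covers {a, b, c, d, f, g, h} — 7 elements.
No choice of 2 sets does better; here e, i are left uncovered.

7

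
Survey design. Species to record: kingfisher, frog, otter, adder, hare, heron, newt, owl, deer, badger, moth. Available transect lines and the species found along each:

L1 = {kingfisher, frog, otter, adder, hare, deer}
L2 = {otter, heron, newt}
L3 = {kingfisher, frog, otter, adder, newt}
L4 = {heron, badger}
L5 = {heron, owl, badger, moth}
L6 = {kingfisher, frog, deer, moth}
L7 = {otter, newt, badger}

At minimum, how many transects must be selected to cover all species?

L1, L2, L5 together cover {kingfisher, frog, otter, adder, hare, heron, newt, owl, deer, badger, moth} — every species.
No 2 of the 7 transects cover everything (all 21 pairs fall short), so 3 is minimum.

3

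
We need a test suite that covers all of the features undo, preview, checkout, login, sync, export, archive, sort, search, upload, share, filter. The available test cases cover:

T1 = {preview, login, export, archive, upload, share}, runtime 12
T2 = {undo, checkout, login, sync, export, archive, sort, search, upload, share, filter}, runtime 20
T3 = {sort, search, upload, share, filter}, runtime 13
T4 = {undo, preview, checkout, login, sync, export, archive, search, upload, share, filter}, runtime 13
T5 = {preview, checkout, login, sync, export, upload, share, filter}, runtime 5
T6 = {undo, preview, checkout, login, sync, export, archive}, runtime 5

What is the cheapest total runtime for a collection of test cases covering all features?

18

T3, T6 cover every feature at runtime 13 + 5 = 18.
Any cover uses at least 2 test cases; among all covering selections none totals below 18.
Greedy by coverage-per-runtime would pick T5, T6, T3 for 23 — worse than the optimum 18.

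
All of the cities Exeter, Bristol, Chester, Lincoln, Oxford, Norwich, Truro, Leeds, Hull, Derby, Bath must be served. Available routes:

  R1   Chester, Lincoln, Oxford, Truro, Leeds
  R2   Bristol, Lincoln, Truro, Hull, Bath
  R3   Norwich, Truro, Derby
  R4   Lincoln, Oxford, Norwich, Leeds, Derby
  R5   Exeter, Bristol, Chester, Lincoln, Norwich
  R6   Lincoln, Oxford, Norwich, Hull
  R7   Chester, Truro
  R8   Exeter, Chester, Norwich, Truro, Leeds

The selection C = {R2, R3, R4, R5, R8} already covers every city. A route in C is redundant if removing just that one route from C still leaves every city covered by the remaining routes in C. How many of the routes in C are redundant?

Drop R2: Hull, Bath uncovered — not redundant.
Drop R3: the rest still cover every city — redundant.
Drop R4: Oxford uncovered — not redundant.
Drop R5: the rest still cover every city — redundant.
Drop R8: the rest still cover every city — redundant.
3 redundant: R3, R5, R8.

3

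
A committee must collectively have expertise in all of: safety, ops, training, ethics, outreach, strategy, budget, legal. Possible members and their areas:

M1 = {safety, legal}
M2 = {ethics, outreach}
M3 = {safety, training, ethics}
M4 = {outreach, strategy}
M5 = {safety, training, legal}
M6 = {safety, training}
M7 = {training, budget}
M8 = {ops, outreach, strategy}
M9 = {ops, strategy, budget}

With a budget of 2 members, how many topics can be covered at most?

Choosing M3, M8 covers {safety, ops, training, ethics, outreach, strategy} — 6 topics.
No choice of 2 members does better; here budget, legal are left uncovered.

6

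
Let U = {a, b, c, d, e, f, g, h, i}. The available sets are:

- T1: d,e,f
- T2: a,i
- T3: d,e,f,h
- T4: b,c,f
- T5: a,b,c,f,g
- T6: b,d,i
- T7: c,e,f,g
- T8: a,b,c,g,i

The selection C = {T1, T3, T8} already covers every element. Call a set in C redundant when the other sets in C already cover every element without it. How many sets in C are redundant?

1

Drop T1: the rest still cover every element — redundant.
Drop T3: h uncovered — not redundant.
Drop T8: a, b, c, g, … uncovered — not redundant.
1 redundant: T1.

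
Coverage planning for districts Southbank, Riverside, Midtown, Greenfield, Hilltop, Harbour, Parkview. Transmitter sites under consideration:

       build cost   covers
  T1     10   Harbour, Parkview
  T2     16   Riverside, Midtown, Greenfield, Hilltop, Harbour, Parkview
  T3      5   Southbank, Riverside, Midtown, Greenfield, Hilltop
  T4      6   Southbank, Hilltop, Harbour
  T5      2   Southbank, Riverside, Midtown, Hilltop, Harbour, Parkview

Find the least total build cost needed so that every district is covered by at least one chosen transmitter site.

7

T3, T5 cover every district at build cost 5 + 2 = 7.
Any cover uses at least 2 transmitter sites; among all covering selections none totals below 7.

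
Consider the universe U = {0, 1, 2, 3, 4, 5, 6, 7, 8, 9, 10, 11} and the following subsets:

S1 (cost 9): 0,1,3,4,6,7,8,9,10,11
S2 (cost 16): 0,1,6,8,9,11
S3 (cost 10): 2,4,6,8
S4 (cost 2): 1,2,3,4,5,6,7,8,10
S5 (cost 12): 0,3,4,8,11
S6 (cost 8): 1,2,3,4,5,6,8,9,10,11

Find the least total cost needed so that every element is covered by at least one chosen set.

S1, S4 cover every element at cost 9 + 2 = 11.
Any cover uses at least 2 sets; among all covering selections none totals below 11.

11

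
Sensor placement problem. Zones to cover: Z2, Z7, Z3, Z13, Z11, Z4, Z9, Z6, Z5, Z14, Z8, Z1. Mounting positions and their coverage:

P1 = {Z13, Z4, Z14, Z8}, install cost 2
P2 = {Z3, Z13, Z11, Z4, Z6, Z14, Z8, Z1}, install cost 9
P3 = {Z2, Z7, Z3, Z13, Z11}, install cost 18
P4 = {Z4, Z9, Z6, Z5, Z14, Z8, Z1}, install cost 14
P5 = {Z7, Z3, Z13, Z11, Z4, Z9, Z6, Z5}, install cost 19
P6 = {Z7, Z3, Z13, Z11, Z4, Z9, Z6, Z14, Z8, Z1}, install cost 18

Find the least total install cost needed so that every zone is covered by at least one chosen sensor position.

P3, P4 cover every zone at install cost 18 + 14 = 32.
Any cover uses at least 2 sensor positions; among all covering selections none totals below 32.

32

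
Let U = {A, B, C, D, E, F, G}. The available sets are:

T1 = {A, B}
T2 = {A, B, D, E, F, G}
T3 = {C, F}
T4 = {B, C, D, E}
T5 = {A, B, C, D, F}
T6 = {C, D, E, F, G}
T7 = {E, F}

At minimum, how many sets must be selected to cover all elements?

2

T1, T6 together cover {A, B, C, D, E, F, G} — every element.
No single set contains all 7 elements, so 2 is optimal.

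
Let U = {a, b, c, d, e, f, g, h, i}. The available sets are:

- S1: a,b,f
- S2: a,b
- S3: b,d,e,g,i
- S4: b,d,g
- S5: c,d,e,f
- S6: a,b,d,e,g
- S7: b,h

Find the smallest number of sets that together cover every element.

4

S1, S3, S5, S7 together cover {a, b, c, d, e, f, g, h, i} — every element.
No 3 of the 7 sets cover everything (all 35 triples fall short), so 4 is minimum.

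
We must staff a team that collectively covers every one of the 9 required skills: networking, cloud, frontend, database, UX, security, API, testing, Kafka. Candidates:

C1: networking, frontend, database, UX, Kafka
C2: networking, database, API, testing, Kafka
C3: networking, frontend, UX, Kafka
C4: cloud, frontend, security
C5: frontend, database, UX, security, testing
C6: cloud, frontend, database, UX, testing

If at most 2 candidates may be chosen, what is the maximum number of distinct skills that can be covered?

Choosing C2, C4 covers {networking, cloud, frontend, database, security, API, testing, Kafka} — 8 skills.
No choice of 2 candidates does better; here UX is left uncovered.

8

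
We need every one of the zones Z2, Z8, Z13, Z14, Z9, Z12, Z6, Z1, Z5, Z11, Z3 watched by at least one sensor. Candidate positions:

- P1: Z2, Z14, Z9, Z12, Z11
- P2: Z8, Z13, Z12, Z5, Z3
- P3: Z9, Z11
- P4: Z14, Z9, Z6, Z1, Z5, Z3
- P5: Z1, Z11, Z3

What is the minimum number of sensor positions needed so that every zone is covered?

3

P1, P2, P4 together cover {Z2, Z8, Z13, Z14, Z9, Z12, Z6, Z1, Z5, Z11, Z3} — every zone.
No 2 of the 5 sensor positions cover everything (all 10 pairs fall short), so 3 is minimum.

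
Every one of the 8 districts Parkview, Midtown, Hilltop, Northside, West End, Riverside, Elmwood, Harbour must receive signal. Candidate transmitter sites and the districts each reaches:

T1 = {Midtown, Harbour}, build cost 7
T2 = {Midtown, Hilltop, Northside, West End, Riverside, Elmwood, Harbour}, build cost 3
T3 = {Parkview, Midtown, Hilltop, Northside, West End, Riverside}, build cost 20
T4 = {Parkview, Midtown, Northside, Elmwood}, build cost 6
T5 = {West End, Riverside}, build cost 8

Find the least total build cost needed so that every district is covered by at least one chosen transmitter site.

9

T2, T4 cover every district at build cost 3 + 6 = 9.
Any cover uses at least 2 transmitter sites; among all covering selections none totals below 9.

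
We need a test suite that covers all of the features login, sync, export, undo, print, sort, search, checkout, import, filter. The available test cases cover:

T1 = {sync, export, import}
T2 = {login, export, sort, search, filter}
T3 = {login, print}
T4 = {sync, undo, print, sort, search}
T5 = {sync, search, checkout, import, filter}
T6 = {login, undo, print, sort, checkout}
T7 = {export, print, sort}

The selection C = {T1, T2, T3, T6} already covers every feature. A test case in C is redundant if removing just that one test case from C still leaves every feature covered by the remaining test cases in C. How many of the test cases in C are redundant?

1

Drop T1: sync, import uncovered — not redundant.
Drop T2: search, filter uncovered — not redundant.
Drop T3: the rest still cover every feature — redundant.
Drop T6: undo, checkout uncovered — not redundant.
1 redundant: T3.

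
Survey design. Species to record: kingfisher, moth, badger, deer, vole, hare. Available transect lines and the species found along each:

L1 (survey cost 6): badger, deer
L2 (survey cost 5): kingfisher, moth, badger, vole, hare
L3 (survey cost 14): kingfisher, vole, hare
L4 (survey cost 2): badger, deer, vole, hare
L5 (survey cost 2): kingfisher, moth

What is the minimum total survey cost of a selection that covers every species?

4

L4, L5 cover every species at survey cost 2 + 2 = 4.
Any cover uses at least 2 transects; among all covering selections none totals below 4.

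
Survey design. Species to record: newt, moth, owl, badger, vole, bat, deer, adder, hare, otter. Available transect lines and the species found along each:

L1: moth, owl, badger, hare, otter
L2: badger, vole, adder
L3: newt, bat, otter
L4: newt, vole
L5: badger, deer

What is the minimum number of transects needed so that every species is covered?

4

L1, L2, L3, L5 together cover {newt, moth, owl, badger, vole, bat, deer, adder, hare, otter} — every species.
No 3 of the 5 transects cover everything (all 10 triples fall short), so 4 is minimum.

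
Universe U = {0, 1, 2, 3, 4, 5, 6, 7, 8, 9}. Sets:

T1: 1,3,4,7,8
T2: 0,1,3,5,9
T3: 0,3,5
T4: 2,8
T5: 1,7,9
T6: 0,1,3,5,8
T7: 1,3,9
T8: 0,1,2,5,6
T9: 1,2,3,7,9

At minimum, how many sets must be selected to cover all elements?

3

T1, T2, T8 together cover {0, 1, 2, 3, 4, 5, 6, 7, 8, 9} — every element.
No 2 of the 9 sets cover everything (all 36 pairs fall short), so 3 is minimum.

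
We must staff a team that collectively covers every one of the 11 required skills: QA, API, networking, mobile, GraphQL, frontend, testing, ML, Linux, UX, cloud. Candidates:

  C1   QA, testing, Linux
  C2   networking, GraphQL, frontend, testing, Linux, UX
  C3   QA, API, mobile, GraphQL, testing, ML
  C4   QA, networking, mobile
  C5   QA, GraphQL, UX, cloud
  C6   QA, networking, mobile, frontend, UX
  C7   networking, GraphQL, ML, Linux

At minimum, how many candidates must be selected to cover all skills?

C2, C3, C5 together cover {QA, API, networking, mobile, GraphQL, frontend, testing, ML, Linux, UX, cloud} — every skill.
No 2 of the 7 candidates cover everything (all 21 pairs fall short), so 3 is minimum.

3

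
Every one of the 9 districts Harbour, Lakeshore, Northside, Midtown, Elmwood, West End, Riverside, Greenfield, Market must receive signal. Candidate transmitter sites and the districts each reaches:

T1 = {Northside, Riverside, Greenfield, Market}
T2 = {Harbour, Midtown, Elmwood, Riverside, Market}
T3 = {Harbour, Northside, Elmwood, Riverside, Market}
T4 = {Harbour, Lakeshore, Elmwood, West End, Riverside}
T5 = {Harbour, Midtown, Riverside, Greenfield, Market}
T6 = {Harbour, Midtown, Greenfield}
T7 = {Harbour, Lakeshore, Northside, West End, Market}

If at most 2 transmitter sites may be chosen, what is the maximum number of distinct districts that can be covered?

Choosing T1, T4 covers {Harbour, Lakeshore, Northside, Elmwood, West End, Riverside, Greenfield, Market} — 8 districts.
No choice of 2 transmitter sites does better; here Midtown is left uncovered.

8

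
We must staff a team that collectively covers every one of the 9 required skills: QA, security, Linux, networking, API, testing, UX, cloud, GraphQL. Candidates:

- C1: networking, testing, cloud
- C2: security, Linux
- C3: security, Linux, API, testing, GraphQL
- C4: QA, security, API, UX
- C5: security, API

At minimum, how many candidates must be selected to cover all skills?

3

C1, C3, C4 together cover {QA, security, Linux, networking, API, testing, UX, cloud, GraphQL} — every skill.
No 2 of the 5 candidates cover everything (all 10 pairs fall short), so 3 is minimum.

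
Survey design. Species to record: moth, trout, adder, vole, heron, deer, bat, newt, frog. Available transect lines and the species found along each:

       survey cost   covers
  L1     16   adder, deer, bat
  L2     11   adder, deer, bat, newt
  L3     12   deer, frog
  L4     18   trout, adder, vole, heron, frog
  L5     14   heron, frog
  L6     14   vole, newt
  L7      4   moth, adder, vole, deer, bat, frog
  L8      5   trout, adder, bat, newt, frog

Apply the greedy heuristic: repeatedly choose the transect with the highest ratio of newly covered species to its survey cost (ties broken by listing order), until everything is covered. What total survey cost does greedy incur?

23

Pick 1: L7 adds 6 new (moth, adder, vole, deer, bat, frog) at survey cost 4 (ratio 6/4).
Pick 2: L8 adds 2 new (trout, newt) at survey cost 5 (ratio 2/5).
Pick 3: L5 adds 1 new (heron) at survey cost 14 (ratio 1/14).
Greedy total survey cost: 4 + 5 + 14 = 23.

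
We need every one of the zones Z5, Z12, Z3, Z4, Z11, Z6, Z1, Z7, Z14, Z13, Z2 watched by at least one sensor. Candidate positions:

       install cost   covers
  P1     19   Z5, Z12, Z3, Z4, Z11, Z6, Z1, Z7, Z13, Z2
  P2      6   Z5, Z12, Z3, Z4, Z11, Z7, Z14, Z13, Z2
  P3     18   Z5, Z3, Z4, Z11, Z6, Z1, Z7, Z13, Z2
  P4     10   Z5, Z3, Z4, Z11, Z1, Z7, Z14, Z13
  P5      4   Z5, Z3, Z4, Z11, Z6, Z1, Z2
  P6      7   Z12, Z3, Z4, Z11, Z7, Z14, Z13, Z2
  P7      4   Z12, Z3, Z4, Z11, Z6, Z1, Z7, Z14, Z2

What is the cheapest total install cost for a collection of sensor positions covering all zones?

P2, P5 cover every zone at install cost 6 + 4 = 10.
Any cover uses at least 2 sensor positions; among all covering selections none totals below 10.

10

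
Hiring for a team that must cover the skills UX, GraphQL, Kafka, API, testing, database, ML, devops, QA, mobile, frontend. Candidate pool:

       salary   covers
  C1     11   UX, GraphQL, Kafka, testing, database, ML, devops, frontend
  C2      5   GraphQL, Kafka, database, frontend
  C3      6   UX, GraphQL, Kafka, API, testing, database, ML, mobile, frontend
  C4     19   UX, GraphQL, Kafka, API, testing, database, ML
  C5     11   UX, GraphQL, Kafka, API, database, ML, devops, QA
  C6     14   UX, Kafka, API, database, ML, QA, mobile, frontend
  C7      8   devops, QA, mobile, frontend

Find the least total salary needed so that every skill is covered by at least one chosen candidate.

C3, C7 cover every skill at salary 6 + 8 = 14.
Any cover uses at least 2 candidates; among all covering selections none totals below 14.

14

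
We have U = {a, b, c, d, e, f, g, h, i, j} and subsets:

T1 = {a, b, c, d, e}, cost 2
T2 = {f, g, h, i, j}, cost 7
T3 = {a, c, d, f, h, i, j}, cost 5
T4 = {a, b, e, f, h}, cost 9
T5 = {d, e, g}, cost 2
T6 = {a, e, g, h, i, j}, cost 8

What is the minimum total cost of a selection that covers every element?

9

T1, T2 cover every element at cost 2 + 7 = 9.
Any cover uses at least 2 sets; among all covering selections none totals below 9.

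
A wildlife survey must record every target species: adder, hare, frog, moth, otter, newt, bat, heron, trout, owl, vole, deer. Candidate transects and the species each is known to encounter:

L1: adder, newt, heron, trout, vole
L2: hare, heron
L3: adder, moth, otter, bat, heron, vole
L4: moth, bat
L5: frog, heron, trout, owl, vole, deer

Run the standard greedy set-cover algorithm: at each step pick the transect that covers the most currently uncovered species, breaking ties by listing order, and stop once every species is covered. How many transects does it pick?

4

Pick 1: L3 covers 6 new species (adder, moth, otter, bat, heron, vole).
Pick 2: L5 covers 4 new species (frog, trout, owl, deer).
Pick 3: L1 covers 1 new species (newt).
Pick 4: L2 covers 1 new species (hare).
Greedy uses 4 transects.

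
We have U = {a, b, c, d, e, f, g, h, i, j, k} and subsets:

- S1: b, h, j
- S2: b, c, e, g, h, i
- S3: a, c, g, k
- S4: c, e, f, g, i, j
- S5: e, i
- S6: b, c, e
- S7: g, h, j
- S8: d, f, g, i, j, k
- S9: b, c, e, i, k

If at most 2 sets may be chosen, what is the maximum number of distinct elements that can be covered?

Choosing S2, S8 covers {b, c, d, e, f, g, h, i, j, k} — 10 elements.
No choice of 2 sets does better; here a is left uncovered.

10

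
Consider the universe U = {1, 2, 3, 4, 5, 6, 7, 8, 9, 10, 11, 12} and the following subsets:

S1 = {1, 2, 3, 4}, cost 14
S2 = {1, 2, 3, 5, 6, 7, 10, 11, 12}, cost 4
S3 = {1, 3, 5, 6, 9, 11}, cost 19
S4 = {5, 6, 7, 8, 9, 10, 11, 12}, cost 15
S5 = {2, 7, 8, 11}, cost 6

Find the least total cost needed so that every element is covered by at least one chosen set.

29

S1, S4 cover every element at cost 14 + 15 = 29.
Any cover uses at least 2 sets; among all covering selections none totals below 29.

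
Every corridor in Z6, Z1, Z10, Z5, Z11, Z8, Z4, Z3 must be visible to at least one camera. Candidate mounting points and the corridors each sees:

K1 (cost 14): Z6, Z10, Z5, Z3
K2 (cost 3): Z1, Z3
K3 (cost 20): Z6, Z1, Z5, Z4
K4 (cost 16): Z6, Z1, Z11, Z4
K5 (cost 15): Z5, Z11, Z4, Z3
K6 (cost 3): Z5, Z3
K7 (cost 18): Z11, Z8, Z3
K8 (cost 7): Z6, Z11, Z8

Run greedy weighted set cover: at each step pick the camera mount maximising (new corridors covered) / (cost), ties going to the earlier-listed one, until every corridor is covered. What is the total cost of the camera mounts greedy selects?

Pick 1: K2 adds 2 new (Z1, Z3) at cost 3 (ratio 2/3).
Pick 2: K8 adds 3 new (Z6, Z11, Z8) at cost 7 (ratio 3/7).
Pick 3: K6 adds 1 new (Z5) at cost 3 (ratio 1/3).
Pick 4: K1 adds 1 new (Z10) at cost 14 (ratio 1/14).
Pick 5: K5 adds 1 new (Z4) at cost 15 (ratio 1/15).
Greedy total cost: 3 + 7 + 3 + 14 + 15 = 42. (The true optimum is 37, so greedy overshoots here.)

42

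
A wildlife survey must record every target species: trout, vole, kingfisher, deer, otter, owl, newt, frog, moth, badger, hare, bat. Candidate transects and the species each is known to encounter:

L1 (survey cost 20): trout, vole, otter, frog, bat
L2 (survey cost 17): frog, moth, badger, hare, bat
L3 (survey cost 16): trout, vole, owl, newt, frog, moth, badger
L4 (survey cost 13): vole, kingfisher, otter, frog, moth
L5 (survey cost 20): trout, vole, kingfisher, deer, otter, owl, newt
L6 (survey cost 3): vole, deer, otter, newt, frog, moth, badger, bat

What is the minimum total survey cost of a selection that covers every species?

37

L2, L5 cover every species at survey cost 17 + 20 = 37.
Any cover uses at least 2 transects; among all covering selections none totals below 37.
Greedy by coverage-per-survey cost would pick L6, L5, L2 for 40 — worse than the optimum 37.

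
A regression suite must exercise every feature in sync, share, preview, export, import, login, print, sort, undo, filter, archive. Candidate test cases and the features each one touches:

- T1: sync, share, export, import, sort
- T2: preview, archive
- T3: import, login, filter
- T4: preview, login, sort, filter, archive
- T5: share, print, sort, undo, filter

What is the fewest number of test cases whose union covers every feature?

T1, T4, T5 together cover {sync, share, preview, export, import, login, print, sort, undo, filter, archive} — every feature.
No 2 of the 5 test cases cover everything (all 10 pairs fall short), so 3 is minimum.

3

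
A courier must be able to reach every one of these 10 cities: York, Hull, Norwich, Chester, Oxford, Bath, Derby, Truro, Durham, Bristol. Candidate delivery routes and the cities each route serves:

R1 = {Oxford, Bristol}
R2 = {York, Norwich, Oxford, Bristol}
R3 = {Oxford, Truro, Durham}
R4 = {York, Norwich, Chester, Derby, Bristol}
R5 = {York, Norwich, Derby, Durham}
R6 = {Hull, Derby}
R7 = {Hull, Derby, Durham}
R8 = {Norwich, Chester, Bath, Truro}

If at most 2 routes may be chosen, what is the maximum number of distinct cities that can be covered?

8

Choosing R3, R4 covers {York, Norwich, Chester, Oxford, Derby, Truro, Durham, Bristol} — 8 cities.
No choice of 2 routes does better; here Hull, Bath are left uncovered.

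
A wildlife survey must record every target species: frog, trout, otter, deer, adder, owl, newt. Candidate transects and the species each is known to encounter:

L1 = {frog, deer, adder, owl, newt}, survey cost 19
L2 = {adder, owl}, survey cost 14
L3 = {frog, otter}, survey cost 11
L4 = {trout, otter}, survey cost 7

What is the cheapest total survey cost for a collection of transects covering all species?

L1, L4 cover every species at survey cost 19 + 7 = 26.
Any cover uses at least 2 transects; among all covering selections none totals below 26.

26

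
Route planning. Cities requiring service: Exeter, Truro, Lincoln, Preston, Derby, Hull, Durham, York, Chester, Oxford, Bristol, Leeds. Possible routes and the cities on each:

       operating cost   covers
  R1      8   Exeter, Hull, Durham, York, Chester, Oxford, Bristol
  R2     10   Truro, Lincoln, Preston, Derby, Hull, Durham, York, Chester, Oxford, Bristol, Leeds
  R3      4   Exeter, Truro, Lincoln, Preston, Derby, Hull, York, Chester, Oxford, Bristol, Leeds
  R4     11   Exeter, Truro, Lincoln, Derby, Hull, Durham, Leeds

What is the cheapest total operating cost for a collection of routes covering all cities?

R1, R3 cover every city at operating cost 8 + 4 = 12.
Any cover uses at least 2 routes; among all covering selections none totals below 12.

12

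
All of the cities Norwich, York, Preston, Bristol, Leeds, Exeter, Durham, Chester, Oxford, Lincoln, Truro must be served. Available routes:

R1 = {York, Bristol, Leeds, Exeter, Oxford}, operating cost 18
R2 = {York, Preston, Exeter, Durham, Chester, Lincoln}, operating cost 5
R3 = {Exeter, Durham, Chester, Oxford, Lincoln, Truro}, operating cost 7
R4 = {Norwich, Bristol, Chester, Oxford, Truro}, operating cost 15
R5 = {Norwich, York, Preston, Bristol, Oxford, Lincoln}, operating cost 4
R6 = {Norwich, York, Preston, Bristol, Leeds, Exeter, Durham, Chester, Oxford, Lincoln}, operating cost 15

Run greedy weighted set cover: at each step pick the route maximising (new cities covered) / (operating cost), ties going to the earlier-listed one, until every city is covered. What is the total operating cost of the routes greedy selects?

Pick 1: R5 adds 6 new (Norwich, York, Preston, Bristol, Oxford, Lincoln) at operating cost 4 (ratio 6/4).
Pick 2: R2 adds 3 new (Exeter, Durham, Chester) at operating cost 5 (ratio 3/5).
Pick 3: R3 adds 1 new (Truro) at operating cost 7 (ratio 1/7).
Pick 4: R6 adds 1 new (Leeds) at operating cost 15 (ratio 1/15).
Greedy total operating cost: 4 + 5 + 7 + 15 = 31. (The true optimum is 22, so greedy overshoots here.)

31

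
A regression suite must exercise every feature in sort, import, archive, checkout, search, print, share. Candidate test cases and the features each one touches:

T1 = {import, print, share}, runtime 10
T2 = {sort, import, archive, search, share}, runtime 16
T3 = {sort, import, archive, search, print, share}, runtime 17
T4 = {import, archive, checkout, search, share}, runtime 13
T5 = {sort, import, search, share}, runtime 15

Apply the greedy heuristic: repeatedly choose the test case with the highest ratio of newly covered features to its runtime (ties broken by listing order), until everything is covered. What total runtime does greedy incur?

30

Pick 1: T4 adds 5 new (import, archive, checkout, search, share) at runtime 13 (ratio 5/13).
Pick 2: T3 adds 2 new (sort, print) at runtime 17 (ratio 2/17).
Greedy total runtime: 13 + 17 = 30.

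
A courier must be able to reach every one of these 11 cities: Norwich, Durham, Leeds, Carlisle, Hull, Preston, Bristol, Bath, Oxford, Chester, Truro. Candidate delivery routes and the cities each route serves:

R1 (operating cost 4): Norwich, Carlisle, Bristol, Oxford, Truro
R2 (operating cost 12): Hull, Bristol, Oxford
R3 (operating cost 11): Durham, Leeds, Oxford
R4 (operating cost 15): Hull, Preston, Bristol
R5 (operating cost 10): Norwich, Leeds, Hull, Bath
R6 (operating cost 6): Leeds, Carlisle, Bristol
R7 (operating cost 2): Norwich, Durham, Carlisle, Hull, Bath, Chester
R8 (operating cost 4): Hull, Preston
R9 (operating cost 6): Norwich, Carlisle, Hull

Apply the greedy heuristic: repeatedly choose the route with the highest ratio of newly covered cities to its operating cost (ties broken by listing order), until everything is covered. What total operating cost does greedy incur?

Pick 1: R7 adds 6 new (Norwich, Durham, Carlisle, Hull, Bath, Chester) at operating cost 2 (ratio 6/2).
Pick 2: R1 adds 3 new (Bristol, Oxford, Truro) at operating cost 4 (ratio 3/4).
Pick 3: R8 adds 1 new (Preston) at operating cost 4 (ratio 1/4).
Pick 4: R6 adds 1 new (Leeds) at operating cost 6 (ratio 1/6).
Greedy total operating cost: 2 + 4 + 4 + 6 = 16.

16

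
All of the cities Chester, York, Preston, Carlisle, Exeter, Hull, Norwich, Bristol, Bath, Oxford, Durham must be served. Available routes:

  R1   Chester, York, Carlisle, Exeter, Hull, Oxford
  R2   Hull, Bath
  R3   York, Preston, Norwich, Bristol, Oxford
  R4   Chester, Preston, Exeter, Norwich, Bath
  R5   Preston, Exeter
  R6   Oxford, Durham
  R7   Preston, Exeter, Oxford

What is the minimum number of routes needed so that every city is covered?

R1, R2, R3, R6 together cover {Chester, York, Preston, Carlisle, Exeter, Hull, Norwich, Bristol, Bath, Oxford, Durham} — every city.
No 3 of the 7 routes cover everything (all 35 triples fall short), so 4 is minimum.

4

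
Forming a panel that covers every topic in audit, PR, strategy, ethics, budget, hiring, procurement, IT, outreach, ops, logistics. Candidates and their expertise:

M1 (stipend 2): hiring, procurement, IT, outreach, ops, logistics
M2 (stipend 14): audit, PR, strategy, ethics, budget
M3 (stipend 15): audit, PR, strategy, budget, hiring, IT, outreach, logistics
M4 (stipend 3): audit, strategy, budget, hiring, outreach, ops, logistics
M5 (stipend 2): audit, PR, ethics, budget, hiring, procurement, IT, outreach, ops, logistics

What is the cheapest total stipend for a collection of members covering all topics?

M4, M5 cover every topic at stipend 3 + 2 = 5.
Any cover uses at least 2 members; among all covering selections none totals below 5.

5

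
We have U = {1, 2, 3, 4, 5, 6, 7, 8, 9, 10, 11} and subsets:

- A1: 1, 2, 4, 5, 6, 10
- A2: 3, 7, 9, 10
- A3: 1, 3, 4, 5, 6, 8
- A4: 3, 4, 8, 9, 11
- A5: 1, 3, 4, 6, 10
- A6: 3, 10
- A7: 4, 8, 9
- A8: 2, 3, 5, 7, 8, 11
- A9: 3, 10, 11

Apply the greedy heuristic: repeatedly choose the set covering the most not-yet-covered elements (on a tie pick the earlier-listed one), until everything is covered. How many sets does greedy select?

Pick 1: A1 covers 6 new elements (1, 2, 4, 5, 6, 10).
Pick 2: A4 covers 4 new elements (3, 8, 9, 11).
Pick 3: A2 covers 1 new elements (7).
Greedy uses 3 sets.

3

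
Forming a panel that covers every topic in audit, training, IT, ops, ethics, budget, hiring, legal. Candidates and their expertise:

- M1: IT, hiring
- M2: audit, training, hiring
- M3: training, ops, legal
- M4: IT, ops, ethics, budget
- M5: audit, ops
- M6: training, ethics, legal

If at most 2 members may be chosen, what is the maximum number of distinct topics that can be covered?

7

Choosing M2, M4 covers {audit, training, IT, ops, ethics, budget, hiring} — 7 topics.
No choice of 2 members does better; here legal is left uncovered.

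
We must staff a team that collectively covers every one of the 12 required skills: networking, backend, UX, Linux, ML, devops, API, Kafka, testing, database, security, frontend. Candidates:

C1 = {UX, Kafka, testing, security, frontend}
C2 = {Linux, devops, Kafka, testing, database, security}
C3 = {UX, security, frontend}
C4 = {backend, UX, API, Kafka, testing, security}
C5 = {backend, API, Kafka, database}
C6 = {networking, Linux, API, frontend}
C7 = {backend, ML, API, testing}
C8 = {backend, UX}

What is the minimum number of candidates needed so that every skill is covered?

4

C1, C2, C6, C7 together cover {networking, backend, UX, Linux, ML, devops, API, Kafka, testing, database, security, frontend} — every skill.
No 3 of the 8 candidates cover everything (all 56 triples fall short), so 4 is minimum.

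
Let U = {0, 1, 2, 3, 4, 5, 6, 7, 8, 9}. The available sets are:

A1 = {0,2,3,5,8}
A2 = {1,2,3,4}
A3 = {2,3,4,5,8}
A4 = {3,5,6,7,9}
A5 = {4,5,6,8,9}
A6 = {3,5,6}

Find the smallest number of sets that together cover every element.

A1, A2, A4 together cover {0, 1, 2, 3, 4, 5, 6, 7, 8, 9} — every element.
No 2 of the 6 sets cover everything (all 15 pairs fall short), so 3 is minimum.

3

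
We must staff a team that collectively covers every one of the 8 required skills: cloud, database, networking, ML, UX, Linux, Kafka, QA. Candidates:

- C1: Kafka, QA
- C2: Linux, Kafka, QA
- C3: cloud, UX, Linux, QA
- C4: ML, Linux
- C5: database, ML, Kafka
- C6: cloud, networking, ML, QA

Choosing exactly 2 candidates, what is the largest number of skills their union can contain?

7

Choosing C3, C5 covers {cloud, database, ML, UX, Linux, Kafka, QA} — 7 skills.
No choice of 2 candidates does better; here networking is left uncovered.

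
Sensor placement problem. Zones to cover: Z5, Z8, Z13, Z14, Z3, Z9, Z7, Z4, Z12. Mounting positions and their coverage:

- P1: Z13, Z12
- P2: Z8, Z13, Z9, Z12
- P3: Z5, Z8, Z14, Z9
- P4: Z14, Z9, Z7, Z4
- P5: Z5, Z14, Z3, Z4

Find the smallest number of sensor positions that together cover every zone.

P2, P4, P5 together cover {Z5, Z8, Z13, Z14, Z3, Z9, Z7, Z4, Z12} — every zone.
No 2 of the 5 sensor positions cover everything (all 10 pairs fall short), so 3 is minimum.

3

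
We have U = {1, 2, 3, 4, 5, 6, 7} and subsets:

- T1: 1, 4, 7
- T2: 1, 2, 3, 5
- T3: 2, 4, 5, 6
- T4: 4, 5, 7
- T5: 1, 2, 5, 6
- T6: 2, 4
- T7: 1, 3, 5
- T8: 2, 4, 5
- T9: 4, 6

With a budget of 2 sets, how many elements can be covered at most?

Choosing T1, T2 covers {1, 2, 3, 4, 5, 7} — 6 elements.
No choice of 2 sets does better; here 6 is left uncovered.

6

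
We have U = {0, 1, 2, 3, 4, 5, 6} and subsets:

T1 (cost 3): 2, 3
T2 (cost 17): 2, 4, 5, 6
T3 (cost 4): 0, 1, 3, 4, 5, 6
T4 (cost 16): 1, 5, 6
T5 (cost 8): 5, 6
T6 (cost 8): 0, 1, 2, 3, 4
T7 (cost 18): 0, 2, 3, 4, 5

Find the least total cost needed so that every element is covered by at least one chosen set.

T1, T3 cover every element at cost 3 + 4 = 7.
Any cover uses at least 2 sets; among all covering selections none totals below 7.

7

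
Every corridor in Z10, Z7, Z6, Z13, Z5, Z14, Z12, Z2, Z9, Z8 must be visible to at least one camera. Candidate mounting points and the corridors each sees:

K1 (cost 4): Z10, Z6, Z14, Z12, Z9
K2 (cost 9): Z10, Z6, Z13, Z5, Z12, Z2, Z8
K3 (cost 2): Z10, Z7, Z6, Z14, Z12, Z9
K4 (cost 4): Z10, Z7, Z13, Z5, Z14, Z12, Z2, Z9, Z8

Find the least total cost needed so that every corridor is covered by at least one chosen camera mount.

6

K3, K4 cover every corridor at cost 2 + 4 = 6.
Any cover uses at least 2 camera mounts; among all covering selections none totals below 6.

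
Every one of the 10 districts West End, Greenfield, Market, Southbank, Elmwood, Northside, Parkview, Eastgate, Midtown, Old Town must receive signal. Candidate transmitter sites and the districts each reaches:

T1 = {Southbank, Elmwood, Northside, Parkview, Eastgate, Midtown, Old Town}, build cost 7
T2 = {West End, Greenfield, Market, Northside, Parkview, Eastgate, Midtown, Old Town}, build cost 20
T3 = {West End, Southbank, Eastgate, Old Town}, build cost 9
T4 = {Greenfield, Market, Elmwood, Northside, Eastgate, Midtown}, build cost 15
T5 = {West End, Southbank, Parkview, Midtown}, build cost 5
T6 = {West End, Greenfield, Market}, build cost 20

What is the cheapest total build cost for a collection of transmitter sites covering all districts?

27

T1, T2 cover every district at build cost 7 + 20 = 27.
Any cover uses at least 2 transmitter sites; among all covering selections none totals below 27.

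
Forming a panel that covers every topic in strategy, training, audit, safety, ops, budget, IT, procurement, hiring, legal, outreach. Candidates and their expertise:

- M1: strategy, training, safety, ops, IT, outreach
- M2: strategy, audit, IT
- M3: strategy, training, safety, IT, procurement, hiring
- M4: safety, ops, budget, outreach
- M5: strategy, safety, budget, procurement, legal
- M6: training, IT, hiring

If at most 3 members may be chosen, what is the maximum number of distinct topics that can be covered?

10

Choosing M1, M2, M5 covers {strategy, training, audit, safety, ops, budget, IT, procurement, legal, outreach} — 10 topics.
No choice of 3 members does better; here hiring is left uncovered.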